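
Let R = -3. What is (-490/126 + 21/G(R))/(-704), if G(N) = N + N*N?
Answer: 7/12672 ≈ 0.00055240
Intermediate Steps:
G(N) = N + N**2
(-490/126 + 21/G(R))/(-704) = (-490/126 + 21/((-3*(1 - 3))))/(-704) = (-490*1/126 + 21/((-3*(-2))))*(-1/704) = (-35/9 + 21/6)*(-1/704) = (-35/9 + 21*(1/6))*(-1/704) = (-35/9 + 7/2)*(-1/704) = -7/18*(-1/704) = 7/12672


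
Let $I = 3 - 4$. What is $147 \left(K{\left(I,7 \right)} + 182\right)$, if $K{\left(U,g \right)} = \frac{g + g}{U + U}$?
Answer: $25725$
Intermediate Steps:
$I = -1$ ($I = 3 - 4 = -1$)
$K{\left(U,g \right)} = \frac{g}{U}$ ($K{\left(U,g \right)} = \frac{2 g}{2 U} = 2 g \frac{1}{2 U} = \frac{g}{U}$)
$147 \left(K{\left(I,7 \right)} + 182\right) = 147 \left(\frac{7}{-1} + 182\right) = 147 \left(7 \left(-1\right) + 182\right) = 147 \left(-7 + 182\right) = 147 \cdot 175 = 25725$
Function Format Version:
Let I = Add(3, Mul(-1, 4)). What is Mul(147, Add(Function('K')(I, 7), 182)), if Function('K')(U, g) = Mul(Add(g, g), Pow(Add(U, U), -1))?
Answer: 25725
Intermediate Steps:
I = -1 (I = Add(3, -4) = -1)
Function('K')(U, g) = Mul(g, Pow(U, -1)) (Function('K')(U, g) = Mul(Mul(2, g), Pow(Mul(2, U), -1)) = Mul(Mul(2, g), Mul(Rational(1, 2), Pow(U, -1))) = Mul(g, Pow(U, -1)))
Mul(147, Add(Function('K')(I, 7), 182)) = Mul(147, Add(Mul(7, Pow(-1, -1)), 182)) = Mul(147, Add(Mul(7, -1), 182)) = Mul(147, Add(-7, 182)) = Mul(147, 175) = 25725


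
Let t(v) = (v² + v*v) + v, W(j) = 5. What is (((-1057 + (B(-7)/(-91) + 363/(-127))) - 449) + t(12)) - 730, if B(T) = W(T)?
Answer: -22408020/11557 ≈ -1938.9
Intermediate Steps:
B(T) = 5
t(v) = v + 2*v² (t(v) = (v² + v²) + v = 2*v² + v = v + 2*v²)
(((-1057 + (B(-7)/(-91) + 363/(-127))) - 449) + t(12)) - 730 = (((-1057 + (5/(-91) + 363/(-127))) - 449) + 12*(1 + 2*12)) - 730 = (((-1057 + (5*(-1/91) + 363*(-1/127))) - 449) + 12*(1 + 24)) - 730 = (((-1057 + (-5/91 - 363/127)) - 449) + 12*25) - 730 = (((-1057 - 33668/11557) - 449) + 300) - 730 = ((-12249417/11557 - 449) + 300) - 730 = (-17438510/11557 + 300) - 730 = -13971410/11557 - 730 = -22408020/11557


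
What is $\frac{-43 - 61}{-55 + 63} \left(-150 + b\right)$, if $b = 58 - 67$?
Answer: $2067$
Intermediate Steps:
$b = -9$ ($b = 58 - 67 = -9$)
$\frac{-43 - 61}{-55 + 63} \left(-150 + b\right) = \frac{-43 - 61}{-55 + 63} \left(-150 - 9\right) = - \frac{104}{8} \left(-159\right) = \left(-104\right) \frac{1}{8} \left(-159\right) = \left(-13\right) \left(-159\right) = 2067$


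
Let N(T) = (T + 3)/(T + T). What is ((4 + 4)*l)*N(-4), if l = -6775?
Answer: -6775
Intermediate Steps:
N(T) = (3 + T)/(2*T) (N(T) = (3 + T)/((2*T)) = (3 + T)*(1/(2*T)) = (3 + T)/(2*T))
((4 + 4)*l)*N(-4) = ((4 + 4)*(-6775))*((1/2)*(3 - 4)/(-4)) = (8*(-6775))*((1/2)*(-1/4)*(-1)) = -54200*1/8 = -6775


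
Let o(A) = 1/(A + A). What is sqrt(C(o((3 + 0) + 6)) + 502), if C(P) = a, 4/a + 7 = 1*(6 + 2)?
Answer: sqrt(506) ≈ 22.494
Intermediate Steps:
o(A) = 1/(2*A)
a = 4 (a = 4/(-7 + 1*(6 + 2)) = 4/(-7 + 1*8) = 4/(-7 + 8) = 4/1 = 4*1 = 4)
C(P) = 4
sqrt(C(o((3 + 0) + 6)) + 502) = sqrt(4 + 502) = sqrt(506)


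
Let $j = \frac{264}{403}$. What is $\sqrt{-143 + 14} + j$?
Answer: $\frac{264}{403} + i \sqrt{129} \approx 0.65509 + 11.358 i$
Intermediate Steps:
$j = \frac{264}{403}$ ($j = 264 \cdot \frac{1}{403} = \frac{264}{403} \approx 0.65509$)
$\sqrt{-143 + 14} + j = \sqrt{-143 + 14} + \frac{264}{403} = \sqrt{-129} + \frac{264}{403} = i \sqrt{129} + \frac{264}{403} = \frac{264}{403} + i \sqrt{129}$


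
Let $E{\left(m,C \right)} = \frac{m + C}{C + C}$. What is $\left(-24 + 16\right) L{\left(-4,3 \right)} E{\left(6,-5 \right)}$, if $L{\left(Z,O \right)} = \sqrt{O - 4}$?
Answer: $\frac{4 i}{5} \approx 0.8 i$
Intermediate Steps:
$E{\left(m,C \right)} = \frac{C + m}{2 C}$
$L{\left(Z,O \right)} = \sqrt{-4 + O}$
$\left(-24 + 16\right) L{\left(-4,3 \right)} E{\left(6,-5 \right)} = \left(-24 + 16\right) \sqrt{-4 + 3} \frac{-5 + 6}{2 \left(-5\right)} = - 8 \sqrt{-1} \cdot \frac{1}{2} \left(- \frac{1}{5}\right) 1 = - 8 i \left(- \frac{1}{10}\right) = \frac{4 i}{5}$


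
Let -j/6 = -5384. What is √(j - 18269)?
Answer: √14035 ≈ 118.47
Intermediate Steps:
j = 32304 (j = -6*(-5384) = 32304)
√(j - 18269) = √(32304 - 18269) = √14035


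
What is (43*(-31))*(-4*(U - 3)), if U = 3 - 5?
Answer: -26660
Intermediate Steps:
U = -2
(43*(-31))*(-4*(U - 3)) = (43*(-31))*(-4*(-2 - 3)) = -(-5332)*(-5) = -1333*20 = -26660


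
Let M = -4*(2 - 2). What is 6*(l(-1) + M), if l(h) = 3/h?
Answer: -18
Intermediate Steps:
M = 0 (M = -4*0 = 0)
6*(l(-1) + M) = 6*(3/(-1) + 0) = 6*(3*(-1) + 0) = 6*(-3 + 0) = 6*(-3) = -18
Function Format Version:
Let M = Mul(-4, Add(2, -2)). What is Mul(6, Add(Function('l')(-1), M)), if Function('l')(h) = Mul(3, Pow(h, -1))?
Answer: -18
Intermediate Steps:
M = 0 (M = Mul(-4, 0) = 0)
Mul(6, Add(Function('l')(-1), M)) = Mul(6, Add(Mul(3, Pow(-1, -1)), 0)) = Mul(6, Add(Mul(3, -1), 0)) = Mul(6, Add(-3, 0)) = Mul(6, -3) = -18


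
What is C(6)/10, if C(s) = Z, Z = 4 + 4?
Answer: ⅘ ≈ 0.80000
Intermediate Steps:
Z = 8
C(s) = 8
C(6)/10 = 8/10 = (⅒)*8 = ⅘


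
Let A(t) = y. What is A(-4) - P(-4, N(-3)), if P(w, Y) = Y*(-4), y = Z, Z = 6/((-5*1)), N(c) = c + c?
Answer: -126/5 ≈ -25.200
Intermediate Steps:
N(c) = 2*c
Z = -6/5 (Z = 6/(-5) = 6*(-⅕) = -6/5 ≈ -1.2000)
y = -6/5 ≈ -1.2000
A(t) = -6/5
P(w, Y) = -4*Y
A(-4) - P(-4, N(-3)) = -6/5 - (-4)*2*(-3) = -6/5 - (-4)*(-6) = -6/5 - 1*24 = -6/5 - 24 = -126/5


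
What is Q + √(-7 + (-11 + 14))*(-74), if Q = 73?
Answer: 73 - 148*I ≈ 73.0 - 148.0*I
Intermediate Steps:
Q + √(-7 + (-11 + 14))*(-74) = 73 + √(-7 + (-11 + 14))*(-74) = 73 + √(-7 + 3)*(-74) = 73 + √(-4)*(-74) = 73 + (2*I)*(-74) = 73 - 148*I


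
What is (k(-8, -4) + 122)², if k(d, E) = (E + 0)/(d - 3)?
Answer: 1811716/121 ≈ 14973.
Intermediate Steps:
k(d, E) = E/(-3 + d)
(k(-8, -4) + 122)² = (-4/(-3 - 8) + 122)² = (-4/(-11) + 122)² = (-4*(-1/11) + 122)² = (4/11 + 122)² = (1346/11)² = 1811716/121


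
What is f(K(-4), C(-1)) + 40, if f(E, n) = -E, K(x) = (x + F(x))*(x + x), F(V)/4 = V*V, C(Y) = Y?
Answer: 520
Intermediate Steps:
F(V) = 4*V² (F(V) = 4*(V*V) = 4*V²)
K(x) = 2*x*(x + 4*x²) (K(x) = (x + 4*x²)*(x + x) = (x + 4*x²)*(2*x) = 2*x*(x + 4*x²))
f(K(-4), C(-1)) + 40 = -(-4)²*(2 + 8*(-4)) + 40 = -16*(2 - 32) + 40 = -16*(-30) + 40 = -1*(-480) + 40 = 480 + 40 = 520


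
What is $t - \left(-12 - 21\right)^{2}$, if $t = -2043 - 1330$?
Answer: $-4462$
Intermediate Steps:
$t = -3373$ ($t = -2043 - 1330 = -3373$)
$t - \left(-12 - 21\right)^{2} = -3373 - \left(-12 - 21\right)^{2} = -3373 - \left(-33\right)^{2} = -3373 - 1089 = -4462$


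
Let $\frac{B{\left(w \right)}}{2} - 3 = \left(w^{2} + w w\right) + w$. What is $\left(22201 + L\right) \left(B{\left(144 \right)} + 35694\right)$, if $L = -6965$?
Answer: $1812047952$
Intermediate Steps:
$B{\left(w \right)} = 6 + 2 w + 4 w^{2}$ ($B{\left(w \right)} = 6 + 2 \left(\left(w^{2} + w w\right) + w\right) = 6 + 2 \left(\left(w^{2} + w^{2}\right) + w\right) = 6 + 2 \left(2 w^{2} + w\right) = 6 + 2 \left(w + 2 w^{2}\right) = 6 + \left(2 w + 4 w^{2}\right) = 6 + 2 w + 4 w^{2}$)
$\left(22201 + L\right) \left(B{\left(144 \right)} + 35694\right) = \left(22201 - 6965\right) \left(\left(6 + 2 \cdot 144 + 4 \cdot 144^{2}\right) + 35694\right) = 15236 \left(\left(6 + 288 + 4 \cdot 20736\right) + 35694\right) = 15236 \left(\left(6 + 288 + 82944\right) + 35694\right) = 15236 \left(83238 + 35694\right) = 15236 \cdot 118932 = 1812047952$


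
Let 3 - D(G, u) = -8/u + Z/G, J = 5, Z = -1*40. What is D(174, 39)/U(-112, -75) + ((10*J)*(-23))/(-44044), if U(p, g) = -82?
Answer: -206595/13092079 ≈ -0.015780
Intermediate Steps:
Z = -40
D(G, u) = 3 + 8/u + 40/G (D(G, u) = 3 - (-8/u - 40/G) = 3 - (-40/G - 8/u) = 3 + (8/u + 40/G) = 3 + 8/u + 40/G)
D(174, 39)/U(-112, -75) + ((10*J)*(-23))/(-44044) = (3 + 8/39 + 40/174)/(-82) + ((10*5)*(-23))/(-44044) = (3 + 8*(1/39) + 40*(1/174))*(-1/82) + (50*(-23))*(-1/44044) = (3 + 8/39 + 20/87)*(-1/82) - 1150*(-1/44044) = (1295/377)*(-1/82) + 575/22022 = -1295/30914 + 575/22022 = -206595/13092079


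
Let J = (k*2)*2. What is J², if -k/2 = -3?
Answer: 576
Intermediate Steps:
k = 6 (k = -2*(-3) = 6)
J = 24 (J = (6*2)*2 = 12*2 = 24)
J² = 24² = 576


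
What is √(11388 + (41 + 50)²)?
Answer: √19669 ≈ 140.25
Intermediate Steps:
√(11388 + (41 + 50)²) = √(11388 + 91²) = √(11388 + 8281) = √19669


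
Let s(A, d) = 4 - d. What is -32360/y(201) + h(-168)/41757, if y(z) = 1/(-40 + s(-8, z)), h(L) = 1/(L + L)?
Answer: 107603259200639/14030352 ≈ 7.6693e+6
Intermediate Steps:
h(L) = 1/(2*L)
y(z) = 1/(-36 - z) (y(z) = 1/(-40 + (4 - z)) = 1/(-36 - z))
-32360/y(201) + h(-168)/41757 = -32360/((-1/(36 + 201))) + ((½)/(-168))/41757 = -32360/((-1/237)) + ((½)*(-1/168))*(1/41757) = -32360/((-1*1/237)) - 1/336*1/41757 = -32360/(-1/237) - 1/14030352 = -32360*(-237) - 1/14030352 = 7669320 - 1/14030352 = 107603259200639/14030352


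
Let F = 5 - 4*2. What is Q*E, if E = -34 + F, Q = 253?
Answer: -9361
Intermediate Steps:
F = -3 (F = 5 - 8 = -3)
E = -37 (E = -34 - 3 = -37)
Q*E = 253*(-37) = -9361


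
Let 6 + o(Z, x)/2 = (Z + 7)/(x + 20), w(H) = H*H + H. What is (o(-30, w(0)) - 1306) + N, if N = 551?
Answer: -7693/10 ≈ -769.30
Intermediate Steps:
w(H) = H + H² (w(H) = H² + H = H + H²)
o(Z, x) = -12 + 2*(7 + Z)/(20 + x) (o(Z, x) = -12 + 2*((Z + 7)/(x + 20)) = -12 + 2*((7 + Z)/(20 + x)) = -12 + 2*(7 + Z)/(20 + x))
(o(-30, w(0)) - 1306) + N = (2*(-113 - 30 - 0*(1 + 0))/(20 + 0*(1 + 0)) - 1306) + 551 = (2*(-113 - 30 - 0)/(20 + 0*1) - 1306) + 551 = (2*(-113 - 30 - 6*0)/(20 + 0) - 1306) + 551 = (2*(-113 - 30 + 0)/20 - 1306) + 551 = (2*(1/20)*(-143) - 1306) + 551 = (-143/10 - 1306) + 551 = -13203/10 + 551 = -7693/10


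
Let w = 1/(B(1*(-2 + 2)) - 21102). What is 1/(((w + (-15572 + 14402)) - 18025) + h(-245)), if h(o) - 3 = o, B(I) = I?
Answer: -21102/410159575 ≈ -5.1448e-5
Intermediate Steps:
h(o) = 3 + o
w = -1/21102 (w = 1/(1*(-2 + 2) - 21102) = 1/(1*0 - 21102) = 1/(0 - 21102) = 1/(-21102) = -1/21102 ≈ -4.7389e-5)
1/(((w + (-15572 + 14402)) - 18025) + h(-245)) = 1/(((-1/21102 + (-15572 + 14402)) - 18025) + (3 - 245)) = 1/(((-1/21102 - 1170) - 18025) - 242) = 1/((-24689341/21102 - 18025) - 242) = 1/(-405052891/21102 - 242) = 1/(-410159575/21102) = -21102/410159575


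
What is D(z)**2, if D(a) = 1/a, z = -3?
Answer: 1/9 ≈ 0.11111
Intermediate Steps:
D(z)**2 = (1/(-3))**2 = (-1/3)**2 = 1/9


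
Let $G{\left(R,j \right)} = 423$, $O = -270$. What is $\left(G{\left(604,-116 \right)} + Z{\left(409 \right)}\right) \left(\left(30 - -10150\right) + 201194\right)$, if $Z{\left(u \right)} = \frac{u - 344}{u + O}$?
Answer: $\frac{12441896388}{139} \approx 8.951 \cdot 10^{7}$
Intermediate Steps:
$Z{\left(u \right)} = \frac{-344 + u}{-270 + u}$ ($Z{\left(u \right)} = \frac{u - 344}{u - 270} = \frac{-344 + u}{-270 + u}$)
$\left(G{\left(604,-116 \right)} + Z{\left(409 \right)}\right) \left(\left(30 - -10150\right) + 201194\right) = \left(423 + \frac{-344 + 409}{-270 + 409}\right) \left(\left(30 - -10150\right) + 201194\right) = \left(423 + \frac{1}{139} \cdot 65\right) \left(\left(30 + 10150\right) + 201194\right) = \left(423 + \frac{1}{139} \cdot 65\right) \left(10180 + 201194\right) = \left(423 + \frac{65}{139}\right) 211374 = \frac{58862}{139} \cdot 211374 = \frac{12441896388}{139}$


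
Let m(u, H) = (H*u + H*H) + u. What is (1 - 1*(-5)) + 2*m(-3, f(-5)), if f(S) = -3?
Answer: 36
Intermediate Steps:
m(u, H) = u + H² + H*u (m(u, H) = (H*u + H²) + u = (H² + H*u) + u = u + H² + H*u)
(1 - 1*(-5)) + 2*m(-3, f(-5)) = (1 - 1*(-5)) + 2*(-3 + (-3)² - 3*(-3)) = (1 + 5) + 2*(-3 + 9 + 9) = 6 + 2*15 = 6 + 30 = 36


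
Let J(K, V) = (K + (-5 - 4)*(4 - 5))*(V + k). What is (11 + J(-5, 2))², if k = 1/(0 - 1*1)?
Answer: 225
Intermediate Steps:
k = -1 (k = 1/(0 - 1) = 1/(-1) = -1)
J(K, V) = (-1 + V)*(9 + K) (J(K, V) = (K + (-5 - 4)*(4 - 5))*(V - 1) = (K - 9*(-1))*(-1 + V) = (K + 9)*(-1 + V) = (9 + K)*(-1 + V) = (-1 + V)*(9 + K))
(11 + J(-5, 2))² = (11 + (-9 - 1*(-5) + 9*2 - 5*2))² = (11 + (-9 + 5 + 18 - 10))² = (11 + 4)² = 15² = 225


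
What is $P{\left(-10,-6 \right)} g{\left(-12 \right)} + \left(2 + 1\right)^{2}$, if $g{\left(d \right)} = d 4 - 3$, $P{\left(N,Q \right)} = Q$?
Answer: $315$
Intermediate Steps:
$g{\left(d \right)} = -3 + 4 d$ ($g{\left(d \right)} = 4 d - 3 = -3 + 4 d$)
$P{\left(-10,-6 \right)} g{\left(-12 \right)} + \left(2 + 1\right)^{2} = - 6 \left(-3 + 4 \left(-12\right)\right) + \left(2 + 1\right)^{2} = - 6 \left(-3 - 48\right) + 3^{2} = \left(-6\right) \left(-51\right) + 9 = 306 + 9 = 315$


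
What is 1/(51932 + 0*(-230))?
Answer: 1/51932 ≈ 1.9256e-5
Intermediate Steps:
1/(51932 + 0*(-230)) = 1/(51932 + 0) = 1/51932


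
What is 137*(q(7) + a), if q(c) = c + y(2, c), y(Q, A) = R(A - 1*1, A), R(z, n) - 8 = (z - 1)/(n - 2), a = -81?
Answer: -8905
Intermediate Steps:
R(z, n) = 8 + (-1 + z)/(-2 + n) (R(z, n) = 8 + (z - 1)/(n - 2) = 8 + (-1 + z)/(-2 + n))
y(Q, A) = (-18 + 9*A)/(-2 + A) (y(Q, A) = (-17 + (A - 1*1) + 8*A)/(-2 + A) = (-17 + (A - 1) + 8*A)/(-2 + A) = (-17 + (-1 + A) + 8*A)/(-2 + A) = (-18 + 9*A)/(-2 + A))
q(c) = 9 + c (q(c) = c + 9 = 9 + c)
137*(q(7) + a) = 137*((9 + 7) - 81) = 137*(16 - 81) = 137*(-65) = -8905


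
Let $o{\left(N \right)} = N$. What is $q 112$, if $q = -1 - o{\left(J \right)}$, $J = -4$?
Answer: $336$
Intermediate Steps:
$q = 3$ ($q = -1 - -4 = -1 + 4 = 3$)
$q 112 = 3 \cdot 112 = 336$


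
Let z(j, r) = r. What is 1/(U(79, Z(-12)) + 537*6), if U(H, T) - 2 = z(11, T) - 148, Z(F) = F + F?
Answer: 1/3052 ≈ 0.00032765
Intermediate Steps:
Z(F) = 2*F
U(H, T) = -146 + T (U(H, T) = 2 + (T - 148) = 2 + (-148 + T) = -146 + T)
1/(U(79, Z(-12)) + 537*6) = 1/((-146 + 2*(-12)) + 537*6) = 1/((-146 - 24) + 3222) = 1/(-170 + 3222) = 1/3052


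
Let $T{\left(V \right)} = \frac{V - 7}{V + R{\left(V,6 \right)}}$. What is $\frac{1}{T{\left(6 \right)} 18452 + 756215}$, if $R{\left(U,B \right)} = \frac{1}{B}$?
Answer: $\frac{37}{27869243} \approx 1.3276 \cdot 10^{-6}$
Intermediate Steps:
$T{\left(V \right)} = \frac{-7 + V}{\frac{1}{6} + V}$ ($T{\left(V \right)} = \frac{V - 7}{V + \frac{1}{6}} = \frac{-7 + V}{V + \frac{1}{6}} = \frac{-7 + V}{\frac{1}{6} + V}$)
$\frac{1}{T{\left(6 \right)} 18452 + 756215} = \frac{1}{\frac{6 \left(-7 + 6\right)}{1 + 6 \cdot 6} \cdot 18452 + 756215} = \frac{1}{6 \frac{1}{1 + 36} \left(-1\right) 18452 + 756215} = \frac{1}{6 \cdot \frac{1}{37} \left(-1\right) 18452 + 756215} = \frac{1}{\left(- \frac{6}{37}\right) 18452 + 756215} = \frac{1}{- \frac{110712}{37} + 756215} = \frac{1}{\frac{27869243}{37}} = \frac{37}{27869243}$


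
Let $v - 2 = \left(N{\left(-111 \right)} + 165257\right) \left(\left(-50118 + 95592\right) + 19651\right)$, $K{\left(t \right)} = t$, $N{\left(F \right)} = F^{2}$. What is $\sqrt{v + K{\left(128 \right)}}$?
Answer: $2 \sqrt{2891191845} \approx 1.0754 \cdot 10^{5}$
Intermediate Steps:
$v = 11564767252$ ($v = 2 + \left(\left(-111\right)^{2} + 165257\right) \left(\left(-50118 + 95592\right) + 19651\right) = 2 + \left(12321 + 165257\right) \left(45474 + 19651\right) = 2 + 177578 \cdot 65125 = 2 + 11564767250 = 11564767252$)
$\sqrt{v + K{\left(128 \right)}} = \sqrt{11564767252 + 128} = \sqrt{11564767380} = 2 \sqrt{2891191845}$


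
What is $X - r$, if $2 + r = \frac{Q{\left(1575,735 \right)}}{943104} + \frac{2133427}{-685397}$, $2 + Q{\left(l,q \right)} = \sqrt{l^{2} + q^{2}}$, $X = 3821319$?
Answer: $\frac{1235053199523370325}{323200326144} - \frac{35 \sqrt{274}}{314368} \approx 3.8213 \cdot 10^{6}$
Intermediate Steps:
$Q{\left(l,q \right)} = -2 + \sqrt{l^{2} + q^{2}}$
$r = - \frac{1652423106389}{323200326144} + \frac{35 \sqrt{274}}{314368}$ ($r = -2 + \left(\frac{-2 + \sqrt{1575^{2} + 735^{2}}}{943104} + \frac{2133427}{-685397}\right) = -2 + \left(\left(-2 + \sqrt{2480625 + 540225}\right) \frac{1}{943104} + 2133427 \left(- \frac{1}{685397}\right)\right) = -2 - \left(\frac{2133427}{685397} - \left(-2 + \sqrt{3020850}\right) \frac{1}{943104}\right) = -2 - \left(\frac{2133427}{685397} - \left(-2 + 105 \sqrt{274}\right) \frac{1}{943104}\right) = -2 - \left(\frac{1006022454101}{323200326144} - \frac{35 \sqrt{274}}{314368}\right) = - \frac{1652423106389}{323200326144} + \frac{35 \sqrt{274}}{314368} \approx -5.1108$)
$X - r = 3821319 - \left(- \frac{1652423106389}{323200326144} + \frac{35 \sqrt{274}}{314368}\right) = 3821319 + \left(\frac{1652423106389}{323200326144} - \frac{35 \sqrt{274}}{314368}\right) = \frac{1235053199523370325}{323200326144} - \frac{35 \sqrt{274}}{314368}$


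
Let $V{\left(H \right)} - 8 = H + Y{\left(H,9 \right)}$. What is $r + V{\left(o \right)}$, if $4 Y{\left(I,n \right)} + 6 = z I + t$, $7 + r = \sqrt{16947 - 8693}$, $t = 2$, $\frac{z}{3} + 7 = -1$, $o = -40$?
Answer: $200 + \sqrt{8254} \approx 290.85$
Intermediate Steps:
$z = -24$ ($z = -21 + 3 \left(-1\right) = -21 - 3 = -24$)
$r = -7 + \sqrt{8254}$ ($r = -7 + \sqrt{16947 - 8693} = -7 + \sqrt{8254} \approx 83.852$)
$Y{\left(I,n \right)} = -1 - 6 I$ ($Y{\left(I,n \right)} = - \frac{3}{2} + \frac{- 24 I + 2}{4} = - \frac{3}{2} + \frac{2 - 24 I}{4} = - \frac{3}{2} - \left(- \frac{1}{2} + 6 I\right) = -1 - 6 I$)
$V{\left(H \right)} = 7 - 5 H$ ($V{\left(H \right)} = 8 - \left(1 + 5 H\right) = 7 - 5 H$)
$r + V{\left(o \right)} = \left(-7 + \sqrt{8254}\right) + \left(7 - -200\right) = \left(-7 + \sqrt{8254}\right) + \left(7 + 200\right) = \left(-7 + \sqrt{8254}\right) + 207 = 200 + \sqrt{8254}$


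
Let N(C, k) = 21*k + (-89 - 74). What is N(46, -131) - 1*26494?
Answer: -29408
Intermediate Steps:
N(C, k) = -163 + 21*k (N(C, k) = 21*k - 163 = -163 + 21*k)
N(46, -131) - 1*26494 = (-163 + 21*(-131)) - 1*26494 = (-163 - 2751) - 26494 = -2914 - 26494 = -29408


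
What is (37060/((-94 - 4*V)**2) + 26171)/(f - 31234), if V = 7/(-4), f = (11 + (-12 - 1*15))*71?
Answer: -198125359/245008530 ≈ -0.80865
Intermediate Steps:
f = -1136 (f = (11 + (-12 - 15))*71 = (11 - 27)*71 = -16*71 = -1136)
V = -7/4 (V = 7*(-1/4) = -7/4 ≈ -1.7500)
(37060/((-94 - 4*V)**2) + 26171)/(f - 31234) = (37060/((-94 - 4*(-7/4))**2) + 26171)/(-1136 - 31234) = (37060/((-94 + 7)**2) + 26171)/(-32370) = (37060/((-87)**2) + 26171)*(-1/32370) = (37060/7569 + 26171)*(-1/32370) = (198125359/7569)*(-1/32370) = -198125359/245008530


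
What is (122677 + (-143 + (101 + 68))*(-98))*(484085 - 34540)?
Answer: 54003391305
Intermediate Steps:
(122677 + (-143 + (101 + 68))*(-98))*(484085 - 34540) = (122677 + (-143 + 169)*(-98))*449545 = (122677 + 26*(-98))*449545 = (122677 - 2548)*449545 = 120129*449545 = 54003391305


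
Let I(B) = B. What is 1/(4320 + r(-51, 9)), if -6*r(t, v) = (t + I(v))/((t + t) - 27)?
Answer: 129/557273 ≈ 0.00023148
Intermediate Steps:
r(t, v) = -(t + v)/(6*(-27 + 2*t)) (r(t, v) = -(t + v)/(6*((t + t) - 27)) = -(t + v)/(6*(2*t - 27)) = -(t + v)/(6*(-27 + 2*t)))
1/(4320 + r(-51, 9)) = 1/(4320 + (-1*(-51) - 1*9)/(6*(-27 + 2*(-51)))) = 1/(4320 + (51 - 9)/(6*(-27 - 102))) = 1/(4320 + (⅙)*42/(-129)) = 1/(4320 + (⅙)*(-1/129)*42) = 1/(4320 - 7/129) = 1/(557273/129) = 129/557273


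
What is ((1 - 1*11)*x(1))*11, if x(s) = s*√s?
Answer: -110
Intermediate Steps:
x(s) = s^(3/2)
((1 - 1*11)*x(1))*11 = ((1 - 1*11)*1^(3/2))*11 = ((1 - 11)*1)*11 = -10*1*11 = -10*11 = -110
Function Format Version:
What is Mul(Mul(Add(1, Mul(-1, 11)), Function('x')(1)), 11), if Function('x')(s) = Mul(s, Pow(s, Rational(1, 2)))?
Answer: -110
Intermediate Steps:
Function('x')(s) = Pow(s, Rational(3, 2))
Mul(Mul(Add(1, Mul(-1, 11)), Function('x')(1)), 11) = Mul(Mul(Add(1, Mul(-1, 11)), Pow(1, Rational(3, 2))), 11) = Mul(Mul(Add(1, -11), 1), 11) = Mul(Mul(-10, 1), 11) = Mul(-10, 11) = -110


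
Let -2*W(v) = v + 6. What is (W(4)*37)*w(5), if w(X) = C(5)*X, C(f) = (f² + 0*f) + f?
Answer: -27750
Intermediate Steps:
C(f) = f + f² (C(f) = (f² + 0) + f = f² + f = f + f²)
W(v) = -3 - v/2 (W(v) = -(v + 6)/2 = -(6 + v)/2 = -3 - v/2)
w(X) = 30*X (w(X) = (5*(1 + 5))*X = (5*6)*X = 30*X)
(W(4)*37)*w(5) = ((-3 - ½*4)*37)*(30*5) = ((-3 - 2)*37)*150 = -5*37*150 = -185*150 = -27750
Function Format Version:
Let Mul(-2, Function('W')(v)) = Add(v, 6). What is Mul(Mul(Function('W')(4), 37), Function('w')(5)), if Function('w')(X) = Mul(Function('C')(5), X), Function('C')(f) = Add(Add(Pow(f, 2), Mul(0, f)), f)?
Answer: -27750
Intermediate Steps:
Function('C')(f) = Add(f, Pow(f, 2)) (Function('C')(f) = Add(Add(Pow(f, 2), 0), f) = Add(Pow(f, 2), f) = Add(f, Pow(f, 2)))
Function('W')(v) = Add(-3, Mul(Rational(-1, 2), v)) (Function('W')(v) = Mul(Rational(-1, 2), Add(v, 6)) = Mul(Rational(-1, 2), Add(6, v)) = Add(-3, Mul(Rational(-1, 2), v)))
Function('w')(X) = Mul(30, X) (Function('w')(X) = Mul(Mul(5, Add(1, 5)), X) = Mul(Mul(5, 6), X) = Mul(30, X))
Mul(Mul(Function('W')(4), 37), Function('w')(5)) = Mul(Mul(Add(-3, Mul(Rational(-1, 2), 4)), 37), Mul(30, 5)) = Mul(Mul(Add(-3, -2), 37), 150) = Mul(Mul(-5, 37), 150) = Mul(-185, 150) = -27750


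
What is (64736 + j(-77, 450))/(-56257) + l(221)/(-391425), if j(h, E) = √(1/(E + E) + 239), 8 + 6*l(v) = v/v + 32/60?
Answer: -2280530535071/1981835660250 - √215101/1687710 ≈ -1.1510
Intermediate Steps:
l(v) = -97/90 (l(v) = -4/3 + (v/v + 32/60)/6 = -4/3 + (1 + 32*(1/60))/6 = -4/3 + (1 + 8/15)/6 = -4/3 + (⅙)*(23/15) = -4/3 + 23/90 = -97/90)
j(h, E) = √(239 + 1/(2*E)) (j(h, E) = √(1/(2*E) + 239) = √(239 + 1/(2*E)))
(64736 + j(-77, 450))/(-56257) + l(221)/(-391425) = (64736 + √(956 + 2/450)/2)/(-56257) - 97/90/(-391425) = (64736 + √(956 + 2*(1/450))/2)*(-1/56257) - 97/90*(-1/391425) = (64736 + √(956 + 1/225)/2)*(-1/56257) + 97/35228250 = (64736 + √(215101/225)/2)*(-1/56257) + 97/35228250 = (64736 + (√215101/15)/2)*(-1/56257) + 97/35228250 = (64736 + √215101/30)*(-1/56257) + 97/35228250 = (-64736/56257 - √215101/1687710) + 97/35228250 = -2280530535071/1981835660250 - √215101/1687710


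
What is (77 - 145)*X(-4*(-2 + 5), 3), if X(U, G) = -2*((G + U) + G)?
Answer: -816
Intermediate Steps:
X(U, G) = -4*G - 2*U (X(U, G) = -2*(U + 2*G) = -4*G - 2*U)
(77 - 145)*X(-4*(-2 + 5), 3) = (77 - 145)*(-4*3 - (-8)*(-2 + 5)) = -68*(-12 - (-8)*3) = -68*(-12 - 2*(-12)) = -68*(-12 + 24) = -68*12 = -816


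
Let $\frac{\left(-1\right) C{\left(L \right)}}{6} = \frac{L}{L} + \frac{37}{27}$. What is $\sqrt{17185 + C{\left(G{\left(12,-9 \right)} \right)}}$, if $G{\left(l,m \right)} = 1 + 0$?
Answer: $\frac{\sqrt{154537}}{3} \approx 131.04$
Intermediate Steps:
$G{\left(l,m \right)} = 1$
$C{\left(L \right)} = - \frac{128}{9}$ ($C{\left(L \right)} = - 6 \left(\frac{L}{L} + \frac{37}{27}\right) = - 6 \left(1 + 37 \cdot \frac{1}{27}\right) = - 6 \left(1 + \frac{37}{27}\right) = \left(-6\right) \frac{64}{27} = - \frac{128}{9}$)
$\sqrt{17185 + C{\left(G{\left(12,-9 \right)} \right)}} = \sqrt{17185 - \frac{128}{9}} = \sqrt{\frac{154537}{9}} = \frac{\sqrt{154537}}{3}$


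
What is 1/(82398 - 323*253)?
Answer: 1/679 ≈ 0.0014728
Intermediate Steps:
1/(82398 - 323*253) = 1/(82398 - 81719) = 1/679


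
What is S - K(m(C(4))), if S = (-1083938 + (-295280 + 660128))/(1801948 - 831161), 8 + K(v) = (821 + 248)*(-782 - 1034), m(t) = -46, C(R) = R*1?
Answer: 1884599733454/970787 ≈ 1.9413e+6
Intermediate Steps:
C(R) = R
K(v) = -1941312 (K(v) = -8 + (821 + 248)*(-782 - 1034) = -8 + 1069*(-1816) = -8 - 1941304 = -1941312)
S = -719090/970787 (S = (-1083938 + 364848)/970787 = -719090*1/970787 = -719090/970787 ≈ -0.74073)
S - K(m(C(4))) = -719090/970787 - 1*(-1941312) = -719090/970787 + 1941312 = 1884599733454/970787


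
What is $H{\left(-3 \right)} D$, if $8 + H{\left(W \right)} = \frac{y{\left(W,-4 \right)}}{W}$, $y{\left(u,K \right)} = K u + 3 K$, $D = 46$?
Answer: $-368$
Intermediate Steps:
$y{\left(u,K \right)} = 3 K + K u$
$H{\left(W \right)} = -8 + \frac{-12 - 4 W}{W}$ ($H{\left(W \right)} = -8 + \frac{\left(-4\right) \left(3 + W\right)}{W} = -8 + \frac{-12 - 4 W}{W}$)
$H{\left(-3 \right)} D = \left(-12 - \frac{12}{-3}\right) 46 = \left(-12 - -4\right) 46 = \left(-12 + 4\right) 46 = \left(-8\right) 46 = -368$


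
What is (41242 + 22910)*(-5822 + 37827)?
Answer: 2053184760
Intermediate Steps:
(41242 + 22910)*(-5822 + 37827) = 64152*32005 = 2053184760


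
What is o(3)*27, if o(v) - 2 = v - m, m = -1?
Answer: 162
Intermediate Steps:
o(v) = 3 + v (o(v) = 2 + (v - 1*(-1)) = 2 + (v + 1) = 2 + (1 + v) = 3 + v)
o(3)*27 = (3 + 3)*27 = 6*27 = 162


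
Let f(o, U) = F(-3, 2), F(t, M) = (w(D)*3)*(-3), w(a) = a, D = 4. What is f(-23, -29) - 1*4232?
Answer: -4268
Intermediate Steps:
F(t, M) = -36 (F(t, M) = (4*3)*(-3) = 12*(-3) = -36)
f(o, U) = -36
f(-23, -29) - 1*4232 = -36 - 1*4232 = -36 - 4232 = -4268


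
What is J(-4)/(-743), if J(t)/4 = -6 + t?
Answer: 40/743 ≈ 0.053836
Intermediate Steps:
J(t) = -24 + 4*t (J(t) = 4*(-6 + t) = -24 + 4*t)
J(-4)/(-743) = (-24 + 4*(-4))/(-743) = (-24 - 16)*(-1/743) = -40*(-1/743) = 40/743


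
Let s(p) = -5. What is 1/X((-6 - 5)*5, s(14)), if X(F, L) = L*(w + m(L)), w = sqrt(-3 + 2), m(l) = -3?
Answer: 3/50 + I/50 ≈ 0.06 + 0.02*I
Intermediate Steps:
w = I (w = sqrt(-1) = I ≈ 1.0*I)
X(F, L) = L*(-3 + I) (X(F, L) = L*(I - 3) = L*(-3 + I))
1/X((-6 - 5)*5, s(14)) = 1/(-5*(-3 + I)) = 1/(15 - 5*I) = (15 + 5*I)/250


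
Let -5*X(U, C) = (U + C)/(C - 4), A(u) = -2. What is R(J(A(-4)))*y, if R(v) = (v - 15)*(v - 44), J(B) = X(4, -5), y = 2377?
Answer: 3183173812/2025 ≈ 1.5719e+6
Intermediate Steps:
X(U, C) = -(C + U)/(5*(-4 + C)) (X(U, C) = -(U + C)/(5*(C - 4)) = -(C + U)/(5*(-4 + C)))
J(B) = -1/45 (J(B) = (-1*(-5) - 1*4)/(5*(-4 - 5)) = (⅕)*(5 - 4)/(-9) = (⅕)*(-⅑)*1 = -1/45)
R(v) = (-44 + v)*(-15 + v) (R(v) = (-15 + v)*(-44 + v) = (-44 + v)*(-15 + v))
R(J(A(-4)))*y = (660 + (-1/45)² - 59*(-1/45))*2377 = (660 + 1/2025 + 59/45)*2377 = (1339156/2025)*2377 = 3183173812/2025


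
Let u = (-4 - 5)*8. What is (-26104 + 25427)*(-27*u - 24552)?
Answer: 15305616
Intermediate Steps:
u = -72 (u = -9*8 = -72)
(-26104 + 25427)*(-27*u - 24552) = (-26104 + 25427)*(-27*(-72) - 24552) = -677*(1944 - 24552) = -677*(-22608) = 15305616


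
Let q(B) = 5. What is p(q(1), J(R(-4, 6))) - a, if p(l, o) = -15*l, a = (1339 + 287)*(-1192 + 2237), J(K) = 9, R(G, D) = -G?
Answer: -1699245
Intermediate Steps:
a = 1699170 (a = 1626*1045 = 1699170)
p(q(1), J(R(-4, 6))) - a = -15*5 - 1*1699170 = -75 - 1699170 = -1699245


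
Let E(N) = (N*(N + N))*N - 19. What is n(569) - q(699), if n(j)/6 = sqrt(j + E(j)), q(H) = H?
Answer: -699 + 12*sqrt(92110142) ≈ 1.1447e+5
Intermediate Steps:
E(N) = -19 + 2*N**3 (E(N) = (N*(2*N))*N - 19 = (2*N**2)*N - 19 = 2*N**3 - 19 = -19 + 2*N**3)
n(j) = 6*sqrt(-19 + j + 2*j**3) (n(j) = 6*sqrt(j + (-19 + 2*j**3)) = 6*sqrt(-19 + j + 2*j**3))
n(569) - q(699) = 6*sqrt(-19 + 569 + 2*569**3) - 1*699 = 6*sqrt(-19 + 569 + 2*184220009) - 699 = 6*sqrt(-19 + 569 + 368440018) - 699 = 6*sqrt(368440568) - 699 = 6*(2*sqrt(92110142)) - 699 = 12*sqrt(92110142) - 699 = -699 + 12*sqrt(92110142)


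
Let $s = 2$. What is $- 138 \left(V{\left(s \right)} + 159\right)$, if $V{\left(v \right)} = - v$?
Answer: $-21666$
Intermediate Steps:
$- 138 \left(V{\left(s \right)} + 159\right) = - 138 \left(\left(-1\right) 2 + 159\right) = - 138 \left(-2 + 159\right) = \left(-138\right) 157 = -21666$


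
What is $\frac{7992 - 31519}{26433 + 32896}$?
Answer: $- \frac{23527}{59329} \approx -0.39655$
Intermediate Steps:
$\frac{7992 - 31519}{26433 + 32896} = - \frac{23527}{59329}$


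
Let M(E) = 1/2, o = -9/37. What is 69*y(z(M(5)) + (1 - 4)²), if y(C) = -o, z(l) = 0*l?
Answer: 621/37 ≈ 16.784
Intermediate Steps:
o = -9/37 (o = -9*1/37 = -9/37 ≈ -0.24324)
M(E) = ½ (M(E) = 1*(½) = ½)
z(l) = 0
y(C) = 9/37 (y(C) = -1*(-9/37) = 9/37)
69*y(z(M(5)) + (1 - 4)²) = 69*(9/37) = 621/37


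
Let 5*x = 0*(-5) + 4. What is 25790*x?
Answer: 20632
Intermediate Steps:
x = 4/5 (x = (0*(-5) + 4)/5 = (0 + 4)/5 = (1/5)*4 = 4/5 ≈ 0.80000)
25790*x = 25790*(4/5) = 20632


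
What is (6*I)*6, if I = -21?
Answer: -756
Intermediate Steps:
(6*I)*6 = (6*(-21))*6 = -126*6 = -756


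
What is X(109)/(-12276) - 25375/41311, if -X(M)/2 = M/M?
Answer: -155710439/253566918 ≈ -0.61408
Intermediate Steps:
X(M) = -2 (X(M) = -2*M/M = -2*1 = -2)
X(109)/(-12276) - 25375/41311 = -2/(-12276) - 25375/41311 = -2*(-1/12276) - 25375*1/41311 = 1/6138 - 25375/41311 = -155710439/253566918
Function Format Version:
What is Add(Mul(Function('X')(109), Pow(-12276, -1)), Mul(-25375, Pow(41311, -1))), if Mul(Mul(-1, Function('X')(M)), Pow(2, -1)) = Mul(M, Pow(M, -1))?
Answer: Rational(-155710439, 253566918) ≈ -0.61408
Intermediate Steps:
Function('X')(M) = -2 (Function('X')(M) = Mul(-2, Mul(M, Pow(M, -1))) = Mul(-2, 1) = -2)
Add(Mul(Function('X')(109), Pow(-12276, -1)), Mul(-25375, Pow(41311, -1))) = Add(Mul(-2, Pow(-12276, -1)), Mul(-25375, Pow(41311, -1))) = Add(Mul(-2, Rational(-1, 12276)), Mul(-25375, Rational(1, 41311))) = Add(Rational(1, 6138), Rational(-25375, 41311)) = Rational(-155710439, 253566918)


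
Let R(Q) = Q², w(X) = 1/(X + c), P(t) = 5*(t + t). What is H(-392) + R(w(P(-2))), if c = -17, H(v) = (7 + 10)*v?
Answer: -9123015/1369 ≈ -6664.0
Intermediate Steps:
H(v) = 17*v
P(t) = 10*t (P(t) = 5*(2*t) = 10*t)
w(X) = 1/(-17 + X) (w(X) = 1/(X - 17) = 1/(-17 + X))
H(-392) + R(w(P(-2))) = 17*(-392) + (1/(-17 + 10*(-2)))² = -6664 + (1/(-17 - 20))² = -6664 + (1/(-37))² = -6664 + (-1/37)² = -6664 + 1/1369 = -9123015/1369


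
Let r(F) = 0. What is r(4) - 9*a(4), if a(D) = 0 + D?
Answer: -36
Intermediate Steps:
a(D) = D
r(4) - 9*a(4) = 0 - 9*4 = 0 - 36 = -36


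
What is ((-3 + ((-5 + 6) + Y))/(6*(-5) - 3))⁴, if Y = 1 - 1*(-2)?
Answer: 1/1185921 ≈ 8.4323e-7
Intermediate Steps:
Y = 3 (Y = 1 + 2 = 3)
((-3 + ((-5 + 6) + Y))/(6*(-5) - 3))⁴ = ((-3 + ((-5 + 6) + 3))/(6*(-5) - 3))⁴ = ((-3 + (1 + 3))/(-30 - 3))⁴ = ((-3 + 4)/(-33))⁴ = (1*(-1/33))⁴ = (-1/33)⁴ = 1/1185921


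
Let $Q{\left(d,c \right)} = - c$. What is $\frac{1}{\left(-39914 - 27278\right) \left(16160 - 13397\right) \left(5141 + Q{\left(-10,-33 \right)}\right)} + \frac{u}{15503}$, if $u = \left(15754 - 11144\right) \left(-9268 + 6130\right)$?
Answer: $- \frac{375558000453754979}{402474992087376} \approx -933.12$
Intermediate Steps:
$u = -14466180$ ($u = 4610 \left(-3138\right) = -14466180$)
$\frac{1}{\left(-39914 - 27278\right) \left(16160 - 13397\right) \left(5141 + Q{\left(-10,-33 \right)}\right)} + \frac{u}{15503} = \frac{1}{\left(-39914 - 27278\right) \left(16160 - 13397\right) \left(5141 - -33\right)} - \frac{14466180}{15503} = \frac{1}{\left(-67192\right) 2763 \left(5141 + 33\right)} - \frac{14466180}{15503} = - \frac{1}{67192 \cdot 2763 \cdot 5174} - \frac{14466180}{15503} = - \frac{1}{67192 \cdot 14295762} - \frac{14466180}{15503} = \left(- \frac{1}{67192}\right) \frac{1}{14295762} - \frac{14466180}{15503} = - \frac{1}{960560840304} - \frac{14466180}{15503} = - \frac{375558000453754979}{402474992087376}$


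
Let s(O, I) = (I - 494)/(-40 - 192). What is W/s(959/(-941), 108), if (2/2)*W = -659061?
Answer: -76451076/193 ≈ -3.9612e+5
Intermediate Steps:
W = -659061
s(O, I) = 247/116 - I/232 (s(O, I) = (-494 + I)/(-232) = (-494 + I)*(-1/232) = 247/116 - I/232)
W/s(959/(-941), 108) = -659061/(247/116 - 1/232*108) = -659061/(247/116 - 27/58) = -659061/193/116 = -659061*116/193 = -76451076/193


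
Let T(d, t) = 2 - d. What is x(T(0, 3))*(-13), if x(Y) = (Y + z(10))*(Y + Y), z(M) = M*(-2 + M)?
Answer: -4264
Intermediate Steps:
x(Y) = 2*Y*(80 + Y) (x(Y) = (Y + 10*(-2 + 10))*(Y + Y) = (Y + 10*8)*(2*Y) = (Y + 80)*(2*Y) = (80 + Y)*(2*Y) = 2*Y*(80 + Y))
x(T(0, 3))*(-13) = (2*(2 - 1*0)*(80 + (2 - 1*0)))*(-13) = (2*(2 + 0)*(80 + (2 + 0)))*(-13) = (2*2*(80 + 2))*(-13) = (2*2*82)*(-13) = 328*(-13) = -4264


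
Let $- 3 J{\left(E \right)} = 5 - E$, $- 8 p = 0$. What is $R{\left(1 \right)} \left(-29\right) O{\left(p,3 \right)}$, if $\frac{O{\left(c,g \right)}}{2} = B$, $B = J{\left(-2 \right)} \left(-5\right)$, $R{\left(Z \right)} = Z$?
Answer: $- \frac{2030}{3} \approx -676.67$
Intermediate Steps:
$p = 0$ ($p = \left(- \frac{1}{8}\right) 0 = 0$)
$J{\left(E \right)} = - \frac{5}{3} + \frac{E}{3}$ ($J{\left(E \right)} = - \frac{5 - E}{3} = - \frac{5}{3} + \frac{E}{3}$)
$B = \frac{35}{3}$ ($B = \left(- \frac{5}{3} + \frac{1}{3} \left(-2\right)\right) \left(-5\right) = \left(- \frac{5}{3} - \frac{2}{3}\right) \left(-5\right) = \left(- \frac{7}{3}\right) \left(-5\right) = \frac{35}{3} \approx 11.667$)
$O{\left(c,g \right)} = \frac{70}{3}$ ($O{\left(c,g \right)} = 2 \cdot \frac{35}{3} = \frac{70}{3}$)
$R{\left(1 \right)} \left(-29\right) O{\left(p,3 \right)} = 1 \left(-29\right) \frac{70}{3} = \left(-29\right) \frac{70}{3} = - \frac{2030}{3}$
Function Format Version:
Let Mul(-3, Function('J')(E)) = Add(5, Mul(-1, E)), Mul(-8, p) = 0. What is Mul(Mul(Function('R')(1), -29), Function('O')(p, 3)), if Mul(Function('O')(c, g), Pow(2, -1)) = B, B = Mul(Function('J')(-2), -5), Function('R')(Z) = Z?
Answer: Rational(-2030, 3) ≈ -676.67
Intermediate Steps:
p = 0 (p = Mul(Rational(-1, 8), 0) = 0)
Function('J')(E) = Add(Rational(-5, 3), Mul(Rational(1, 3), E)) (Function('J')(E) = Mul(Rational(-1, 3), Add(5, Mul(-1, E))) = Add(Rational(-5, 3), Mul(Rational(1, 3), E)))
B = Rational(35, 3) (B = Mul(Add(Rational(-5, 3), Mul(Rational(1, 3), -2)), -5) = Mul(Add(Rational(-5, 3), Rational(-2, 3)), -5) = Mul(Rational(-7, 3), -5) = Rational(35, 3) ≈ 11.667)
Function('O')(c, g) = Rational(70, 3) (Function('O')(c, g) = Mul(2, Rational(35, 3)) = Rational(70, 3))
Mul(Mul(Function('R')(1), -29), Function('O')(p, 3)) = Mul(Mul(1, -29), Rational(70, 3)) = Mul(-29, Rational(70, 3)) = Rational(-2030, 3)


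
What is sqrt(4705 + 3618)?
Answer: sqrt(8323) ≈ 91.230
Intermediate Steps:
sqrt(4705 + 3618) = sqrt(8323)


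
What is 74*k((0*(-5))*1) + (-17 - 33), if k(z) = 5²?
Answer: 1800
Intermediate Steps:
k(z) = 25
74*k((0*(-5))*1) + (-17 - 33) = 74*25 + (-17 - 33) = 1850 - 50 = 1800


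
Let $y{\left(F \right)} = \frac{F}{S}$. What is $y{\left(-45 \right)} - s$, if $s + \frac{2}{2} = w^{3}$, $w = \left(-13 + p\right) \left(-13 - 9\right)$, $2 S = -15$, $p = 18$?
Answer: $1331007$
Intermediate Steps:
$S = - \frac{15}{2}$ ($S = \frac{1}{2} \left(-15\right) = - \frac{15}{2} \approx -7.5$)
$w = -110$ ($w = \left(-13 + 18\right) \left(-13 - 9\right) = 5 \left(-22\right) = -110$)
$y{\left(F \right)} = - \frac{2 F}{15}$ ($y{\left(F \right)} = \frac{F}{- \frac{15}{2}} = F \left(- \frac{2}{15}\right) = - \frac{2 F}{15}$)
$s = -1331001$ ($s = -1 + \left(-110\right)^{3} = -1 - 1331000 = -1331001$)
$y{\left(-45 \right)} - s = \left(- \frac{2}{15}\right) \left(-45\right) - -1331001 = 6 + 1331001 = 1331007$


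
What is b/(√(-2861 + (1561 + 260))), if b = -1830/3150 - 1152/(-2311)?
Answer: 20011*I*√65/63090300 ≈ 0.0025572*I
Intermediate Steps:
b = -20011/242655 (b = -1830*1/3150 - 1152*(-1/2311) = -61/105 + 1152/2311 = -20011/242655 ≈ -0.082467)
b/(√(-2861 + (1561 + 260))) = -20011/(242655*√(-2861 + (1561 + 260))) = -20011/(242655*√(-2861 + 1821)) = -20011*(-I*√65/260)/242655 = -(-20011)*I*√65/63090300 = 20011*I*√65/63090300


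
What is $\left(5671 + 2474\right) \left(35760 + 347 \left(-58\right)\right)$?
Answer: $127338930$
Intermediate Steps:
$\left(5671 + 2474\right) \left(35760 + 347 \left(-58\right)\right) = 8145 \left(35760 - 20126\right) = 8145 \cdot 15634 = 127338930$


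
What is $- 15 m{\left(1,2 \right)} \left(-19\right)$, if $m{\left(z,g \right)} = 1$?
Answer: $285$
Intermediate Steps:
$- 15 m{\left(1,2 \right)} \left(-19\right) = \left(-15\right) 1 \left(-19\right) = \left(-15\right) \left(-19\right) = 285$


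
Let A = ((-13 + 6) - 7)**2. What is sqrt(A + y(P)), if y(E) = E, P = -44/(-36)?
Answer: 5*sqrt(71)/3 ≈ 14.044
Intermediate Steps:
P = 11/9 (P = -44*(-1/36) = 11/9 ≈ 1.2222)
A = 196 (A = (-7 - 7)**2 = (-14)**2 = 196)
sqrt(A + y(P)) = sqrt(196 + 11/9) = sqrt(1775/9) = 5*sqrt(71)/3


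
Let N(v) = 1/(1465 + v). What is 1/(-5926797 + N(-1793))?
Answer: -328/1943989417 ≈ -1.6873e-7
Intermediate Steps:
1/(-5926797 + N(-1793)) = 1/(-5926797 + 1/(1465 - 1793)) = 1/(-5926797 + 1/(-328)) = 1/(-5926797 - 1/328) = 1/(-1943989417/328) = -328/1943989417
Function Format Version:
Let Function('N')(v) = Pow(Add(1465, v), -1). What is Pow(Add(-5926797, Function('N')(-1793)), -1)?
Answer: Rational(-328, 1943989417) ≈ -1.6873e-7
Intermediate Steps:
Pow(Add(-5926797, Function('N')(-1793)), -1) = Pow(Add(-5926797, Pow(Add(1465, -1793), -1)), -1) = Pow(Add(-5926797, Pow(-328, -1)), -1) = Pow(Add(-5926797, Rational(-1, 328)), -1) = Pow(Rational(-1943989417, 328), -1) = Rational(-328, 1943989417)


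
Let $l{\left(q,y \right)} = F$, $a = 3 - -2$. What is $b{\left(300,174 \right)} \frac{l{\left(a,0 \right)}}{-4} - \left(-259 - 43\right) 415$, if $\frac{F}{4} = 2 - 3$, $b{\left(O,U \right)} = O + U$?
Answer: $125804$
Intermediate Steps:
$a = 5$ ($a = 3 + 2 = 5$)
$F = -4$ ($F = 4 \left(2 - 3\right) = 4 \left(-1\right) = -4$)
$l{\left(q,y \right)} = -4$
$b{\left(300,174 \right)} \frac{l{\left(a,0 \right)}}{-4} - \left(-259 - 43\right) 415 = \left(300 + 174\right) \left(- \frac{4}{-4}\right) - \left(-259 - 43\right) 415 = 474 \left(\left(-4\right) \left(- \frac{1}{4}\right)\right) - \left(-259 - 43\right) 415 = 474 \cdot 1 - \left(-302\right) 415 = 474 - -125330 = 474 + 125330 = 125804$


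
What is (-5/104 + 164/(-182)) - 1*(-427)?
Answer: 310165/728 ≈ 426.05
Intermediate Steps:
(-5/104 + 164/(-182)) - 1*(-427) = (-5*1/104 + 164*(-1/182)) + 427 = (-5/104 - 82/91) + 427 = -691/728 + 427 = 310165/728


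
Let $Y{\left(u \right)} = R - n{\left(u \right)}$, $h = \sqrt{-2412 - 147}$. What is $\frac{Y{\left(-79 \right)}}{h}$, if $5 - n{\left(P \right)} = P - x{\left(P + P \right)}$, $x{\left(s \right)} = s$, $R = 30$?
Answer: $- \frac{104 i \sqrt{2559}}{2559} \approx - 2.0559 i$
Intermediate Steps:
$h = i \sqrt{2559}$ ($h = \sqrt{-2559} = i \sqrt{2559} \approx 50.587 i$)
$n{\left(P \right)} = 5 + P$ ($n{\left(P \right)} = 5 - \left(P - \left(P + P\right)\right) = 5 - \left(P - 2 P\right) = 5 - - P = 5 + P$)
$Y{\left(u \right)} = 25 - u$ ($Y{\left(u \right)} = 30 - \left(5 + u\right) = 25 - u$)
$\frac{Y{\left(-79 \right)}}{h} = \frac{25 - -79}{i \sqrt{2559}} = \left(25 + 79\right) \left(- \frac{i \sqrt{2559}}{2559}\right) = 104 \left(- \frac{i \sqrt{2559}}{2559}\right) = - \frac{104 i \sqrt{2559}}{2559}$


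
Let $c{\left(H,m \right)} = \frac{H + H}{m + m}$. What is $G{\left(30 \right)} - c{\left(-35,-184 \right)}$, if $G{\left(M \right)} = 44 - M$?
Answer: $\frac{2541}{184} \approx 13.81$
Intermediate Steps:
$c{\left(H,m \right)} = \frac{H}{m}$ ($c{\left(H,m \right)} = \frac{2 H}{2 m} = 2 H \frac{1}{2 m} = \frac{H}{m}$)
$G{\left(30 \right)} - c{\left(-35,-184 \right)} = \left(44 - 30\right) - - \frac{35}{-184} = \left(44 - 30\right) - \left(-35\right) \left(- \frac{1}{184}\right) = 14 - \frac{35}{184} = \frac{2541}{184}$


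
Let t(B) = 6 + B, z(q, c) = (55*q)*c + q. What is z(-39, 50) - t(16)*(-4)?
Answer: -107201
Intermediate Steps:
z(q, c) = q + 55*c*q (z(q, c) = 55*c*q + q = q + 55*c*q)
z(-39, 50) - t(16)*(-4) = -39*(1 + 55*50) - (6 + 16)*(-4) = -39*(1 + 2750) - 22*(-4) = -39*2751 - 1*(-88) = -107289 + 88 = -107201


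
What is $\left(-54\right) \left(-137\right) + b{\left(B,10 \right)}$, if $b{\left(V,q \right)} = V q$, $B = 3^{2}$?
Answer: $7488$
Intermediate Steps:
$B = 9$
$\left(-54\right) \left(-137\right) + b{\left(B,10 \right)} = \left(-54\right) \left(-137\right) + 9 \cdot 10 = 7398 + 90 = 7488$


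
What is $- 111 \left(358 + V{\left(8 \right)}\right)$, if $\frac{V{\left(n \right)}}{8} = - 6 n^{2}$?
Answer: $301254$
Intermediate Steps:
$V{\left(n \right)} = - 48 n^{2}$ ($V{\left(n \right)} = 8 \left(- 6 n^{2}\right) = - 48 n^{2}$)
$- 111 \left(358 + V{\left(8 \right)}\right) = - 111 \left(358 - 48 \cdot 8^{2}\right) = - 111 \left(358 - 3072\right) = \left(-111\right) \left(-2714\right) = 301254$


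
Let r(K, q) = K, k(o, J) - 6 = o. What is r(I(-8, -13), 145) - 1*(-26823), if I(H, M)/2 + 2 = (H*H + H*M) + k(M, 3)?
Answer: 27141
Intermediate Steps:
k(o, J) = 6 + o
I(H, M) = 8 + 2*M + 2*H² + 2*H*M (I(H, M) = -4 + 2*((H*H + H*M) + (6 + M)) = -4 + 2*((H² + H*M) + (6 + M)) = -4 + 2*(6 + M + H² + H*M) = -4 + (12 + 2*M + 2*H² + 2*H*M) = 8 + 2*M + 2*H² + 2*H*M)
r(I(-8, -13), 145) - 1*(-26823) = (8 + 2*(-13) + 2*(-8)² + 2*(-8)*(-13)) - 1*(-26823) = (8 - 26 + 2*64 + 208) + 26823 = (8 - 26 + 128 + 208) + 26823 = 318 + 26823 = 27141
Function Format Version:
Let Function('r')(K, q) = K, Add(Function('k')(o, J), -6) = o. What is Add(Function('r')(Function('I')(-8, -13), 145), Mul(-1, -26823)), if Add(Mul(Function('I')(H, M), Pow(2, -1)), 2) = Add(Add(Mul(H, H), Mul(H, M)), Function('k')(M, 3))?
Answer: 27141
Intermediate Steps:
Function('k')(o, J) = Add(6, o)
Function('I')(H, M) = Add(8, Mul(2, M), Mul(2, Pow(H, 2)), Mul(2, H, M)) (Function('I')(H, M) = Add(-4, Mul(2, Add(Add(Mul(H, H), Mul(H, M)), Add(6, M)))) = Add(-4, Mul(2, Add(Add(Pow(H, 2), Mul(H, M)), Add(6, M)))) = Add(-4, Mul(2, Add(6, M, Pow(H, 2), Mul(H, M)))) = Add(-4, Add(12, Mul(2, M), Mul(2, Pow(H, 2)), Mul(2, H, M))) = Add(8, Mul(2, M), Mul(2, Pow(H, 2)), Mul(2, H, M)))
Add(Function('r')(Function('I')(-8, -13), 145), Mul(-1, -26823)) = Add(Add(8, Mul(2, -13), Mul(2, Pow(-8, 2)), Mul(2, -8, -13)), Mul(-1, -26823)) = Add(Add(8, -26, Mul(2, 64), 208), 26823) = Add(Add(8, -26, 128, 208), 26823) = Add(318, 26823) = 27141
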